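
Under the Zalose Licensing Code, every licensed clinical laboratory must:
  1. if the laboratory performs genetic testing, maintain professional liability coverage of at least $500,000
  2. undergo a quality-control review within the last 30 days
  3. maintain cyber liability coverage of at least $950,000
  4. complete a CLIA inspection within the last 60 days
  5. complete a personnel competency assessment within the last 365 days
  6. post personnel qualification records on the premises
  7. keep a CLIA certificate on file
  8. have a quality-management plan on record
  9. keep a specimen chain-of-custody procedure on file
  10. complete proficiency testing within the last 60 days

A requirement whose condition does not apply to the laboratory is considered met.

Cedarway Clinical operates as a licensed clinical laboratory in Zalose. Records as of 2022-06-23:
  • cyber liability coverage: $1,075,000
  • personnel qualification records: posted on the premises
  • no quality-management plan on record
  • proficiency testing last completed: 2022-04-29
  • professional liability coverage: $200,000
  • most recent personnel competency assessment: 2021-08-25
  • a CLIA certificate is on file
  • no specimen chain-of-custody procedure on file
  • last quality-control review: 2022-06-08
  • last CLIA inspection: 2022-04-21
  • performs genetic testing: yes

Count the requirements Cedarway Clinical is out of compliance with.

1. condition 'performs genetic testing' holds; professional liability coverage $200,000 < $500,000 → not met
2. quality-control review 15 days ago vs limit 30 → met
3. cyber liability coverage $1,075,000 ≥ $950,000 → met
4. CLIA inspection 63 days ago vs limit 60 → not met
5. personnel competency assessment 302 days ago vs limit 365 → met
6. personnel qualification records present → met
7. CLIA certificate present → met
8. quality-management plan absent → not met
9. specimen chain-of-custody procedure absent → not met
10. proficiency testing 55 days ago vs limit 60 → met
Not met: 4 of 10

4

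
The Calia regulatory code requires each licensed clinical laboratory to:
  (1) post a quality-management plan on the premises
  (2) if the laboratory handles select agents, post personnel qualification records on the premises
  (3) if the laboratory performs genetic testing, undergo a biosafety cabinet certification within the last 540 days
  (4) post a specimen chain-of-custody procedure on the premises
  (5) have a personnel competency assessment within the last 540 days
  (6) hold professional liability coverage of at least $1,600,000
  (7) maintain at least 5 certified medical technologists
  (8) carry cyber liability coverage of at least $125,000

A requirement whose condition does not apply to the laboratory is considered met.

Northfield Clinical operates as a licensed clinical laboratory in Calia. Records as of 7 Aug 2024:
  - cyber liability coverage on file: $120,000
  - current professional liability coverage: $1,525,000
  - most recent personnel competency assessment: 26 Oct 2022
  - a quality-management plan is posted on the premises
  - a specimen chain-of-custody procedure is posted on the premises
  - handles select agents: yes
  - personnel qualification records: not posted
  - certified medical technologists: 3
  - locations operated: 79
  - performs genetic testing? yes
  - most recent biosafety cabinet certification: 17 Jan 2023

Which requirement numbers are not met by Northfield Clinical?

2, 3, 5, 6, 7, 8

1. quality-management plan present → met
2. condition 'handles select agents' holds; personnel qualification records absent → not met
3. condition 'performs genetic testing' holds; biosafety cabinet certification 568 days ago vs limit 540 → not met
4. specimen chain-of-custody procedure present → met
5. personnel competency assessment 651 days ago vs limit 540 → not met
6. professional liability coverage $1,525,000 < $1,600,000 → not met
7. certified medical technologists 3 < 5 → not met
8. cyber liability coverage $120,000 < $125,000 → not met
Not met: 2, 3, 5, 6, 7, 8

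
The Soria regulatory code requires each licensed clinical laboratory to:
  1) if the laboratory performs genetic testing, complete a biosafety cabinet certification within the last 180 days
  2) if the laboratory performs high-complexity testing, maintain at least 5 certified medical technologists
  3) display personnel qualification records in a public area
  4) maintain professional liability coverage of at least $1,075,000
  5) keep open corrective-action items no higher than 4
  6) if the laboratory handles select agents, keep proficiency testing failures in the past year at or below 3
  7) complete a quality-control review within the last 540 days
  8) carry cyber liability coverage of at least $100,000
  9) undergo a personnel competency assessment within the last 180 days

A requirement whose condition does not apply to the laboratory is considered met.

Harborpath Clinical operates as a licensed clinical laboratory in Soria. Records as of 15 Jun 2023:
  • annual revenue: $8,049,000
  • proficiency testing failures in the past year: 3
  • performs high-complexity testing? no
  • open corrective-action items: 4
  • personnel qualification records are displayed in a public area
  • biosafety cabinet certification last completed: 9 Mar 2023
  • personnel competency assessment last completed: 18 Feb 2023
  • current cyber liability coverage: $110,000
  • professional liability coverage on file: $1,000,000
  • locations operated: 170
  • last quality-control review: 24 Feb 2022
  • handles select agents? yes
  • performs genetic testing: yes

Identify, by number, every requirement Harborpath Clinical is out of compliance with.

4

1. condition 'performs genetic testing' holds; biosafety cabinet certification 98 days ago vs limit 180 → met
2. condition 'performs high-complexity testing' does not hold → requirement n/a → met
3. personnel qualification records present → met
4. professional liability coverage $1,000,000 < $1,075,000 → not met
5. open corrective-action items 4 ≤ 4 → met
6. condition 'handles select agents' holds; proficiency testing failures in the past year 3 ≤ 3 → met
7. quality-control review 476 days ago vs limit 540 → met
8. cyber liability coverage $110,000 ≥ $100,000 → met
9. personnel competency assessment 117 days ago vs limit 180 → met
Not met: 4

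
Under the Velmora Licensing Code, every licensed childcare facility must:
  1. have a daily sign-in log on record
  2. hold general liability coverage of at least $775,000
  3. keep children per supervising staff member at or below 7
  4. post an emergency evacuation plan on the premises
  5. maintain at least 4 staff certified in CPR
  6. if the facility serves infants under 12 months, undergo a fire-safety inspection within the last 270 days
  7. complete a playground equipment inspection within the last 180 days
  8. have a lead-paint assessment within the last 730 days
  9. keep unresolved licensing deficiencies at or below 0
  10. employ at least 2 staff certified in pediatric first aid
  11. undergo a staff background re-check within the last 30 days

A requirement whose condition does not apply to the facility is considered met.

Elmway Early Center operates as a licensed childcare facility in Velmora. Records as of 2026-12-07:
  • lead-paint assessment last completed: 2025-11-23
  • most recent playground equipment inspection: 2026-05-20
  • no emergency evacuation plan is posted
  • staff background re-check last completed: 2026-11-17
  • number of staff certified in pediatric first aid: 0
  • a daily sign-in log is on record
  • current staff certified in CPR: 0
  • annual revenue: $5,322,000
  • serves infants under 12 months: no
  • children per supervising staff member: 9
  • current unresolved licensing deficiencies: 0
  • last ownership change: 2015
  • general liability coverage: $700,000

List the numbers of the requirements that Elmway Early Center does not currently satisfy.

1. daily sign-in log present → met
2. general liability coverage $700,000 < $775,000 → not met
3. children per supervising staff member 9 > 7 → not met
4. emergency evacuation plan absent → not met
5. staff certified in CPR 0 < 4 → not met
6. condition 'serves infants under 12 months' does not hold → requirement n/a → met
7. playground equipment inspection 201 days ago vs limit 180 → not met
8. lead-paint assessment 379 days ago vs limit 730 → met
9. unresolved licensing deficiencies 0 ≤ 0 → met
10. staff certified in pediatric first aid 0 < 2 → not met
11. staff background re-check 20 days ago vs limit 30 → met
Not met: 2, 3, 4, 5, 7, 10

2, 3, 4, 5, 7, 10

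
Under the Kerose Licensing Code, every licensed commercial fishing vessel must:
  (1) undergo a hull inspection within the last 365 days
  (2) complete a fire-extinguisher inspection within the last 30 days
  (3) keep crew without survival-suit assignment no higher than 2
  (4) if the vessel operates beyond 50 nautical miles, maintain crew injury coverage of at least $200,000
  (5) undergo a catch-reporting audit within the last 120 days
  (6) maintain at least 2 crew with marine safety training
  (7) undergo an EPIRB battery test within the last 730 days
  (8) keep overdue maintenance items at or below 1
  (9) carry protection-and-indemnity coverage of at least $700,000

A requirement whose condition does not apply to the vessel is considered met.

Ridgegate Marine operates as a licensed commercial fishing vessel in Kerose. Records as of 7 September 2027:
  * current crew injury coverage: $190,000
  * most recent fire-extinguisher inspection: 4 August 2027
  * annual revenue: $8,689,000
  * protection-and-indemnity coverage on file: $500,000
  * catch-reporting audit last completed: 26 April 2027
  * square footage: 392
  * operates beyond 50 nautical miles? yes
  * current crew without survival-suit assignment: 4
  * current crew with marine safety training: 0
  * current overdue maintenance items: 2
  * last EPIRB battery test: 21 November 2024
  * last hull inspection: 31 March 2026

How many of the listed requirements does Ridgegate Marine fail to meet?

9

1. hull inspection 525 days ago vs limit 365 → not met
2. fire-extinguisher inspection 34 days ago vs limit 30 → not met
3. crew without survival-suit assignment 4 > 2 → not met
4. condition 'operates beyond 50 nautical miles' holds; crew injury coverage $190,000 < $200,000 → not met
5. catch-reporting audit 134 days ago vs limit 120 → not met
6. crew with marine safety training 0 < 2 → not met
7. EPIRB battery test 1020 days ago vs limit 730 → not met
8. overdue maintenance items 2 > 1 → not met
9. protection-and-indemnity coverage $500,000 < $700,000 → not met
Not met: 9 of 9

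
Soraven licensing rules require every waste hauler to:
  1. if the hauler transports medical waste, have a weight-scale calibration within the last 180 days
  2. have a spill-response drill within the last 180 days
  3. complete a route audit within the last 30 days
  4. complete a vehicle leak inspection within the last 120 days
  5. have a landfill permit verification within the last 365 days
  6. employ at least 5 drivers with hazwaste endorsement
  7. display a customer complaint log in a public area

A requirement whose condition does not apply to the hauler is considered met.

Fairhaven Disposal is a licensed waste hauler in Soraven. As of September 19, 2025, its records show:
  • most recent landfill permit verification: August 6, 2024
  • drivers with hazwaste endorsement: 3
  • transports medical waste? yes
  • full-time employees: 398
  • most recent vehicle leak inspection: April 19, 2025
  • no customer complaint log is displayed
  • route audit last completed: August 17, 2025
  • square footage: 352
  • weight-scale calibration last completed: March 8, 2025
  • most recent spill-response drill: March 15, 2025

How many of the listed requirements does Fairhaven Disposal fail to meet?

1. condition 'transports medical waste' holds; weight-scale calibration 195 days ago vs limit 180 → not met
2. spill-response drill 188 days ago vs limit 180 → not met
3. route audit 33 days ago vs limit 30 → not met
4. vehicle leak inspection 153 days ago vs limit 120 → not met
5. landfill permit verification 409 days ago vs limit 365 → not met
6. drivers with hazwaste endorsement 3 < 5 → not met
7. customer complaint log absent → not met
Not met: 7 of 7

7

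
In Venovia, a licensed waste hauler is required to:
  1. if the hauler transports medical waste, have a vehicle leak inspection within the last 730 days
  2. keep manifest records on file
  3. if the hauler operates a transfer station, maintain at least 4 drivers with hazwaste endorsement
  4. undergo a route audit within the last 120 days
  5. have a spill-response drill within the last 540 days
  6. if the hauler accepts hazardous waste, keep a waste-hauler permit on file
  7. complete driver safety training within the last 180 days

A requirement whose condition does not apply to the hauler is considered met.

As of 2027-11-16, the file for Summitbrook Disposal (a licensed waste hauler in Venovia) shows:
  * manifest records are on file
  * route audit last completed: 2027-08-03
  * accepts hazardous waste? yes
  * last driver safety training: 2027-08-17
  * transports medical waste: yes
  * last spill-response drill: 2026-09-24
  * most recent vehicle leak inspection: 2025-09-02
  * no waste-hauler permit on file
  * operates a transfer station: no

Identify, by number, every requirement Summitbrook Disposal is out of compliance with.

1, 6

1. condition 'transports medical waste' holds; vehicle leak inspection 805 days ago vs limit 730 → not met
2. manifest records present → met
3. condition 'operates a transfer station' does not hold → requirement n/a → met
4. route audit 105 days ago vs limit 120 → met
5. spill-response drill 418 days ago vs limit 540 → met
6. condition 'accepts hazardous waste' holds; waste-hauler permit absent → not met
7. driver safety training 91 days ago vs limit 180 → met
Not met: 1, 6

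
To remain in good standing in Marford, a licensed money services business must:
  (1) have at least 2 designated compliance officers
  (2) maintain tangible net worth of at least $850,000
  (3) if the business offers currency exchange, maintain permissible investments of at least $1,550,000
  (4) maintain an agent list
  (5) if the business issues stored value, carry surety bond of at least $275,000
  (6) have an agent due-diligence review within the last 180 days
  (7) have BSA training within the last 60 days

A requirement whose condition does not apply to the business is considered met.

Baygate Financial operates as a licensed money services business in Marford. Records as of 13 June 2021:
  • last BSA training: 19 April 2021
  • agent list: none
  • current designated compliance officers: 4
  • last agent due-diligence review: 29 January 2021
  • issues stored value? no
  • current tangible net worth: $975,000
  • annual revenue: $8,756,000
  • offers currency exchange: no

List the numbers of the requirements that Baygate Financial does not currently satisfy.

4

1. designated compliance officers 4 ≥ 2 → met
2. tangible net worth $975,000 ≥ $850,000 → met
3. condition 'offers currency exchange' does not hold → requirement n/a → met
4. agent list absent → not met
5. condition 'issues stored value' does not hold → requirement n/a → met
6. agent due-diligence review 135 days ago vs limit 180 → met
7. BSA training 55 days ago vs limit 60 → met
Not met: 4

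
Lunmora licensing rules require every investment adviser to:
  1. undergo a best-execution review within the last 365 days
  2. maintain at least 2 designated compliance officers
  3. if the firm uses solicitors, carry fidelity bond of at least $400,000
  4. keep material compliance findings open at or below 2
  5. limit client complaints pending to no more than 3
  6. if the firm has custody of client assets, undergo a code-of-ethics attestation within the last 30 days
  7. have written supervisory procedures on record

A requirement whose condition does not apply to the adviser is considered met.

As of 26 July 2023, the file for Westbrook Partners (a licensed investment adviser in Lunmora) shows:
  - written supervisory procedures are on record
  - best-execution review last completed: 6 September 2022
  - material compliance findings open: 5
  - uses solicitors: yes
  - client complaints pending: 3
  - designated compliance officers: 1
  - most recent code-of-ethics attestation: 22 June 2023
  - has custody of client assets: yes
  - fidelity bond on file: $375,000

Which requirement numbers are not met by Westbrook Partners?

1. best-execution review 323 days ago vs limit 365 → met
2. designated compliance officers 1 < 2 → not met
3. condition 'uses solicitors' holds; fidelity bond $375,000 < $400,000 → not met
4. material compliance findings open 5 > 2 → not met
5. client complaints pending 3 ≤ 3 → met
6. condition 'has custody of client assets' holds; code-of-ethics attestation 34 days ago vs limit 30 → not met
7. written supervisory procedures present → met
Not met: 2, 3, 4, 6

2, 3, 4, 6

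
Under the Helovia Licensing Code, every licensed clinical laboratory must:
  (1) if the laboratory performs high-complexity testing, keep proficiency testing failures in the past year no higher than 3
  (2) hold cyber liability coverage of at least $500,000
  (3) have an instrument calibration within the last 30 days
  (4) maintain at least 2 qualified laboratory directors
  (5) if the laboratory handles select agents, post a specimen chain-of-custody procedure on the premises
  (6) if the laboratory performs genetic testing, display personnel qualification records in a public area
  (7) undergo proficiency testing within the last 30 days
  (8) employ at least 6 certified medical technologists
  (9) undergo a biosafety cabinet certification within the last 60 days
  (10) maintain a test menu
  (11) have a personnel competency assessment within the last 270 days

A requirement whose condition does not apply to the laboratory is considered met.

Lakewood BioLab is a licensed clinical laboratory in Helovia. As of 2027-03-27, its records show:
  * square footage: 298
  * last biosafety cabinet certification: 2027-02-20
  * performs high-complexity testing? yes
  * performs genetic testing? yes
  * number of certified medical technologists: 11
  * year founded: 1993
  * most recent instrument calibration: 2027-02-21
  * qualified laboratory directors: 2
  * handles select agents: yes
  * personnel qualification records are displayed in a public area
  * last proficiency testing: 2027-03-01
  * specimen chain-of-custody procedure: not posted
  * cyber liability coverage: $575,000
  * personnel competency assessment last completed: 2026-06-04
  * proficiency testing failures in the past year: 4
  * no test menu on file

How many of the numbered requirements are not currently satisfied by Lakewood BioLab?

1. condition 'performs high-complexity testing' holds; proficiency testing failures in the past year 4 > 3 → not met
2. cyber liability coverage $575,000 ≥ $500,000 → met
3. instrument calibration 34 days ago vs limit 30 → not met
4. qualified laboratory directors 2 ≥ 2 → met
5. condition 'handles select agents' holds; specimen chain-of-custody procedure absent → not met
6. condition 'performs genetic testing' holds; personnel qualification records present → met
7. proficiency testing 26 days ago vs limit 30 → met
8. certified medical technologists 11 ≥ 6 → met
9. biosafety cabinet certification 35 days ago vs limit 60 → met
10. test menu absent → not met
11. personnel competency assessment 296 days ago vs limit 270 → not met
Not met: 5 of 11

5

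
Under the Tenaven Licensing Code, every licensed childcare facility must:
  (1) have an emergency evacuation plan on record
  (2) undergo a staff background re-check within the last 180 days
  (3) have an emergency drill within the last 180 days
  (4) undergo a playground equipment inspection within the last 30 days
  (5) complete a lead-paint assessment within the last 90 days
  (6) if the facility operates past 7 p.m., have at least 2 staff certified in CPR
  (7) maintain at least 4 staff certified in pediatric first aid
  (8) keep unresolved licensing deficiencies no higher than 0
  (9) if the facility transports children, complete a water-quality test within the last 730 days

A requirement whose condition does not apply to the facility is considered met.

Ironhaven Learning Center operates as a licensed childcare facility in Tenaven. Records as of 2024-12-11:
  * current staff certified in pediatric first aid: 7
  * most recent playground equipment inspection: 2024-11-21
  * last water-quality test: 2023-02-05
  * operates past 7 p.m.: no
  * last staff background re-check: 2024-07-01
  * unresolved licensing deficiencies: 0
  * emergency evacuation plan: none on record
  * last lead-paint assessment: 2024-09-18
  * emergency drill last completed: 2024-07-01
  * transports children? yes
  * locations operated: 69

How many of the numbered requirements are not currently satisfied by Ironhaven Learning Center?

1

1. emergency evacuation plan absent → not met
2. staff background re-check 163 days ago vs limit 180 → met
3. emergency drill 163 days ago vs limit 180 → met
4. playground equipment inspection 20 days ago vs limit 30 → met
5. lead-paint assessment 84 days ago vs limit 90 → met
6. condition 'operates past 7 p.m.' does not hold → requirement n/a → met
7. staff certified in pediatric first aid 7 ≥ 4 → met
8. unresolved licensing deficiencies 0 ≤ 0 → met
9. condition 'transports children' holds; water-quality test 675 days ago vs limit 730 → met
Not met: 1 of 9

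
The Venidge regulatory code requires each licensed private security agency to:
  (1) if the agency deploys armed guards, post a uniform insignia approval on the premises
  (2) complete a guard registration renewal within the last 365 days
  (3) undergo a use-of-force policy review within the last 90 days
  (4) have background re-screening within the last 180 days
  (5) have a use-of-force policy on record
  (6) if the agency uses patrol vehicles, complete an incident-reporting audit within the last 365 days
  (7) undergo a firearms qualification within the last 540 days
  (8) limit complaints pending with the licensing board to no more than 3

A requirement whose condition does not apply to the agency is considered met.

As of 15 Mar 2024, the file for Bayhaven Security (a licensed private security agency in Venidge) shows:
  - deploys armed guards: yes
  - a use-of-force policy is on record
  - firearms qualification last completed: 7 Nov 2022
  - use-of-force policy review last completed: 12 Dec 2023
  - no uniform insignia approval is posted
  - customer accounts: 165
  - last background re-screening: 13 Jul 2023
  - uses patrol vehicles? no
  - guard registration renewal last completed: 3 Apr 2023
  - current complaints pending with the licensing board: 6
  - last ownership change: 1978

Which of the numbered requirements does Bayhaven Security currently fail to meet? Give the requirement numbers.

1. condition 'deploys armed guards' holds; uniform insignia approval absent → not met
2. guard registration renewal 347 days ago vs limit 365 → met
3. use-of-force policy review 94 days ago vs limit 90 → not met
4. background re-screening 246 days ago vs limit 180 → not met
5. use-of-force policy present → met
6. condition 'uses patrol vehicles' does not hold → requirement n/a → met
7. firearms qualification 494 days ago vs limit 540 → met
8. complaints pending with the licensing board 6 > 3 → not met
Not met: 1, 3, 4, 8

1, 3, 4, 8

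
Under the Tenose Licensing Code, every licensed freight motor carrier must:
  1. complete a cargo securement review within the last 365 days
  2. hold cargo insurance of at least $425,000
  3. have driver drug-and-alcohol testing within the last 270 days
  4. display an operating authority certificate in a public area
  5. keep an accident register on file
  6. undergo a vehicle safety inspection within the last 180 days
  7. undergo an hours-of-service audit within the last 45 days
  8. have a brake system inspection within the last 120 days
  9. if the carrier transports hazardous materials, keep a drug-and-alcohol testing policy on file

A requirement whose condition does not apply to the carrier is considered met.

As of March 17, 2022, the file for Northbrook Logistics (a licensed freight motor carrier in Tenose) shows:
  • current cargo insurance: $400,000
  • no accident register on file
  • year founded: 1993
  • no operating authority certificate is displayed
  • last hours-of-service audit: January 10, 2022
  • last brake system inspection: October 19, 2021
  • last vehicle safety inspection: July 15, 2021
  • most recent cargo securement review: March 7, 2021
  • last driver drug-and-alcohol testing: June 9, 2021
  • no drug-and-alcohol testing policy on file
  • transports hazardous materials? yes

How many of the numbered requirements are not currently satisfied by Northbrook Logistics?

9

1. cargo securement review 375 days ago vs limit 365 → not met
2. cargo insurance $400,000 < $425,000 → not met
3. driver drug-and-alcohol testing 281 days ago vs limit 270 → not met
4. operating authority certificate absent → not met
5. accident register absent → not met
6. vehicle safety inspection 245 days ago vs limit 180 → not met
7. hours-of-service audit 66 days ago vs limit 45 → not met
8. brake system inspection 149 days ago vs limit 120 → not met
9. condition 'transports hazardous materials' holds; drug-and-alcohol testing policy absent → not met
Not met: 9 of 9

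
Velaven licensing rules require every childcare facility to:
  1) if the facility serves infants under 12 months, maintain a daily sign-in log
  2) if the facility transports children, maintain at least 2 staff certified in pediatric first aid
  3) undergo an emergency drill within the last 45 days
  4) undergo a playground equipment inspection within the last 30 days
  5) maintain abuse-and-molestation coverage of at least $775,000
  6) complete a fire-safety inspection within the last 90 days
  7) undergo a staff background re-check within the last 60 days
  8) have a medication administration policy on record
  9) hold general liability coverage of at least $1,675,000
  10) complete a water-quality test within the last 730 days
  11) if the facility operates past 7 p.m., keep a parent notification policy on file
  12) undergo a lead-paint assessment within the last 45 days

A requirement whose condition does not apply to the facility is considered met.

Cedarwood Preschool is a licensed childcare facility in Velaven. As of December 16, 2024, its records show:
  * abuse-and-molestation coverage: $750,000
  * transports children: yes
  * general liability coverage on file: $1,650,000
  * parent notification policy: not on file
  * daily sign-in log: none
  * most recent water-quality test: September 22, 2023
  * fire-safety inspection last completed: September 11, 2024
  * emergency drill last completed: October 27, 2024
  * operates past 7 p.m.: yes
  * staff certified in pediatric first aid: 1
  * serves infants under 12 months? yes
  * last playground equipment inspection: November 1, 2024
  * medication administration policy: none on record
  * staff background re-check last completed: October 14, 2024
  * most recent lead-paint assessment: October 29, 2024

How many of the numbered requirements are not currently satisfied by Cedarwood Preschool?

1. condition 'serves infants under 12 months' holds; daily sign-in log absent → not met
2. condition 'transports children' holds; staff certified in pediatric first aid 1 < 2 → not met
3. emergency drill 50 days ago vs limit 45 → not met
4. playground equipment inspection 45 days ago vs limit 30 → not met
5. abuse-and-molestation coverage $750,000 < $775,000 → not met
6. fire-safety inspection 96 days ago vs limit 90 → not met
7. staff background re-check 63 days ago vs limit 60 → not met
8. medication administration policy absent → not met
9. general liability coverage $1,650,000 < $1,675,000 → not met
10. water-quality test 451 days ago vs limit 730 → met
11. condition 'operates past 7 p.m.' holds; parent notification policy absent → not met
12. lead-paint assessment 48 days ago vs limit 45 → not met
Not met: 11 of 12

11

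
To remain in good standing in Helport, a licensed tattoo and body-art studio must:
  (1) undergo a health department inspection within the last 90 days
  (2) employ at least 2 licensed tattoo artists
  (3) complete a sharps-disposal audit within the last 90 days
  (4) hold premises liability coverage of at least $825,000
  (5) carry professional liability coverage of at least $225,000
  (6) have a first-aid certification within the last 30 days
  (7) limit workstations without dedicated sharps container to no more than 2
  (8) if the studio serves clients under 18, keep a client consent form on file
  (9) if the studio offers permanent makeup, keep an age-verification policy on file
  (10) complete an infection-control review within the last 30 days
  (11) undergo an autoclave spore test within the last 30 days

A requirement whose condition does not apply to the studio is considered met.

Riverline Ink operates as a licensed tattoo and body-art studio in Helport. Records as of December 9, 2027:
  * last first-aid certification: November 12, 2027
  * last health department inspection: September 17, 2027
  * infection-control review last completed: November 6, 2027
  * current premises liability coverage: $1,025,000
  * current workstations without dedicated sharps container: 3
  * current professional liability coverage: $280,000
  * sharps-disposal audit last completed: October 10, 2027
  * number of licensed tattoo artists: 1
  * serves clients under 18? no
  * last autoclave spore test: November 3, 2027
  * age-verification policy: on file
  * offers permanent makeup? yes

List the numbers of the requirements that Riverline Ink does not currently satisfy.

1. health department inspection 83 days ago vs limit 90 → met
2. licensed tattoo artists 1 < 2 → not met
3. sharps-disposal audit 60 days ago vs limit 90 → met
4. premises liability coverage $1,025,000 ≥ $825,000 → met
5. professional liability coverage $280,000 ≥ $225,000 → met
6. first-aid certification 27 days ago vs limit 30 → met
7. workstations without dedicated sharps container 3 > 2 → not met
8. condition 'serves clients under 18' does not hold → requirement n/a → met
9. condition 'offers permanent makeup' holds; age-verification policy present → met
10. infection-control review 33 days ago vs limit 30 → not met
11. autoclave spore test 36 days ago vs limit 30 → not met
Not met: 2, 7, 10, 11

2, 7, 10, 11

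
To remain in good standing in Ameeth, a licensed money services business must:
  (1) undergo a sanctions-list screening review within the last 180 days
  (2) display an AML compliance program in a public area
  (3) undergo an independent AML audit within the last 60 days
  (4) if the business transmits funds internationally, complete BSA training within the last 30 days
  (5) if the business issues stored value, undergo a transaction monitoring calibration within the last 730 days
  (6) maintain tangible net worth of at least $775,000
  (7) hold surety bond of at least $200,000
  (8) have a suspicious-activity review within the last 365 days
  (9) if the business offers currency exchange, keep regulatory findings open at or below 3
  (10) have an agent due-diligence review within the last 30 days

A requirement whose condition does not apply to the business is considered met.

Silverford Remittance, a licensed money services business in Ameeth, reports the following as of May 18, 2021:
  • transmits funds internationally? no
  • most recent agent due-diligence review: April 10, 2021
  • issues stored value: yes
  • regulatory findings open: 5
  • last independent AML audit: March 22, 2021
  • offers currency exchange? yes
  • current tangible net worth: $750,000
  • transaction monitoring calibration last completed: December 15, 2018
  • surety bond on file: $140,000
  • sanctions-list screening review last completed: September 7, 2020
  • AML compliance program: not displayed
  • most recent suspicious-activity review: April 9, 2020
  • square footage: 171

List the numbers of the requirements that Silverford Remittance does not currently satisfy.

1. sanctions-list screening review 253 days ago vs limit 180 → not met
2. AML compliance program absent → not met
3. independent AML audit 57 days ago vs limit 60 → met
4. condition 'transmits funds internationally' does not hold → requirement n/a → met
5. condition 'issues stored value' holds; transaction monitoring calibration 885 days ago vs limit 730 → not met
6. tangible net worth $750,000 < $775,000 → not met
7. surety bond $140,000 < $200,000 → not met
8. suspicious-activity review 404 days ago vs limit 365 → not met
9. condition 'offers currency exchange' holds; regulatory findings open 5 > 3 → not met
10. agent due-diligence review 38 days ago vs limit 30 → not met
Not met: 1, 2, 5, 6, 7, 8, 9, 10

1, 2, 5, 6, 7, 8, 9, 10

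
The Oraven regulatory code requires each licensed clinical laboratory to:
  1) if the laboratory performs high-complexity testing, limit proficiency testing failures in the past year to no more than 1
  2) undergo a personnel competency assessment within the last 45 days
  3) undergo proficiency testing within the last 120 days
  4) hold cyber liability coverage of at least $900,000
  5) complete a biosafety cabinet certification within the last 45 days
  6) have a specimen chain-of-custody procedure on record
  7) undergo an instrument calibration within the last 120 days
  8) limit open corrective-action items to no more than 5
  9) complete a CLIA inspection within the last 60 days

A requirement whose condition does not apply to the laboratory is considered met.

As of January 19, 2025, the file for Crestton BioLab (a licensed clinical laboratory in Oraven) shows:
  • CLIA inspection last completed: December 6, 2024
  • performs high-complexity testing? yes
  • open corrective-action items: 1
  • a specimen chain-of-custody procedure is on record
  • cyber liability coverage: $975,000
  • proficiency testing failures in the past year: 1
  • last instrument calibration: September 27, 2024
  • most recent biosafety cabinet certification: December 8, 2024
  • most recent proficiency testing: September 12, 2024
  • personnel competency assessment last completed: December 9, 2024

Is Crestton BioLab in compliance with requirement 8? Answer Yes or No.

Yes

8. open corrective-action items 1 ≤ 5 → met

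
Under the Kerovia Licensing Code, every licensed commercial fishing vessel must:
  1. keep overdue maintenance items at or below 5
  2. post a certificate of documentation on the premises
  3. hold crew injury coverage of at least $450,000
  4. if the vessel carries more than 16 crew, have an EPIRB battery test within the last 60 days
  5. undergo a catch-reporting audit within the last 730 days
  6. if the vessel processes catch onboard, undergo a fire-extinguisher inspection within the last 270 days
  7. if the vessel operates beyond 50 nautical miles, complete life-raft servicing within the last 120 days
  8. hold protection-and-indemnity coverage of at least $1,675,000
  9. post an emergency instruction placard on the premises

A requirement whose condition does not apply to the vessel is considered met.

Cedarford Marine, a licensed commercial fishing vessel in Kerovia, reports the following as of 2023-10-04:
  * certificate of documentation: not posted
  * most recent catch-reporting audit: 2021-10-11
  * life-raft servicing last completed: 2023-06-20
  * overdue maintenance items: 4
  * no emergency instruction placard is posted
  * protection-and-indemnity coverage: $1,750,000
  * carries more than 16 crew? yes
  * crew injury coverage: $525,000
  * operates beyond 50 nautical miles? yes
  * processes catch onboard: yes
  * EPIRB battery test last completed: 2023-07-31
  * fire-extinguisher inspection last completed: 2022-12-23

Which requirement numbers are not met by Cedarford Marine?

2, 4, 6, 9

1. overdue maintenance items 4 ≤ 5 → met
2. certificate of documentation absent → not met
3. crew injury coverage $525,000 ≥ $450,000 → met
4. condition 'carries more than 16 crew' holds; EPIRB battery test 65 days ago vs limit 60 → not met
5. catch-reporting audit 723 days ago vs limit 730 → met
6. condition 'processes catch onboard' holds; fire-extinguisher inspection 285 days ago vs limit 270 → not met
7. condition 'operates beyond 50 nautical miles' holds; life-raft servicing 106 days ago vs limit 120 → met
8. protection-and-indemnity coverage $1,750,000 ≥ $1,675,000 → met
9. emergency instruction placard absent → not met
Not met: 2, 4, 6, 9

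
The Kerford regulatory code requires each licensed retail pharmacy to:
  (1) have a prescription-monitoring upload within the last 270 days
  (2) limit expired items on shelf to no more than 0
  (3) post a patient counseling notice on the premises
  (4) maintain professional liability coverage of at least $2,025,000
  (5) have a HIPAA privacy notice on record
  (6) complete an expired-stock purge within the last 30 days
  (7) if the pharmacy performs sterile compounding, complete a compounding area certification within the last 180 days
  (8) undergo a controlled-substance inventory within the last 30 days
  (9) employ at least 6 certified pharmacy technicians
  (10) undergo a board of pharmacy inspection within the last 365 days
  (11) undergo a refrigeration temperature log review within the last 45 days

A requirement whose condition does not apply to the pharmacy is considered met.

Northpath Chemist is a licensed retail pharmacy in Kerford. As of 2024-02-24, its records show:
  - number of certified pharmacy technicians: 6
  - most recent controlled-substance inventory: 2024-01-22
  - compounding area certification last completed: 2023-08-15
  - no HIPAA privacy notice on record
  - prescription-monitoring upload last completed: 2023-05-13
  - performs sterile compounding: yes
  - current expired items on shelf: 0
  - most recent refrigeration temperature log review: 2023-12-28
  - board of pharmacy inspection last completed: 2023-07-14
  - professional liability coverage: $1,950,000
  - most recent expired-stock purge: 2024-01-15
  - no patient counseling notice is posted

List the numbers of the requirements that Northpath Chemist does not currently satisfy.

1. prescription-monitoring upload 287 days ago vs limit 270 → not met
2. expired items on shelf 0 ≤ 0 → met
3. patient counseling notice absent → not met
4. professional liability coverage $1,950,000 < $2,025,000 → not met
5. HIPAA privacy notice absent → not met
6. expired-stock purge 40 days ago vs limit 30 → not met
7. condition 'performs sterile compounding' holds; compounding area certification 193 days ago vs limit 180 → not met
8. controlled-substance inventory 33 days ago vs limit 30 → not met
9. certified pharmacy technicians 6 ≥ 6 → met
10. board of pharmacy inspection 225 days ago vs limit 365 → met
11. refrigeration temperature log review 58 days ago vs limit 45 → not met
Not met: 1, 3, 4, 5, 6, 7, 8, 11

1, 3, 4, 5, 6, 7, 8, 11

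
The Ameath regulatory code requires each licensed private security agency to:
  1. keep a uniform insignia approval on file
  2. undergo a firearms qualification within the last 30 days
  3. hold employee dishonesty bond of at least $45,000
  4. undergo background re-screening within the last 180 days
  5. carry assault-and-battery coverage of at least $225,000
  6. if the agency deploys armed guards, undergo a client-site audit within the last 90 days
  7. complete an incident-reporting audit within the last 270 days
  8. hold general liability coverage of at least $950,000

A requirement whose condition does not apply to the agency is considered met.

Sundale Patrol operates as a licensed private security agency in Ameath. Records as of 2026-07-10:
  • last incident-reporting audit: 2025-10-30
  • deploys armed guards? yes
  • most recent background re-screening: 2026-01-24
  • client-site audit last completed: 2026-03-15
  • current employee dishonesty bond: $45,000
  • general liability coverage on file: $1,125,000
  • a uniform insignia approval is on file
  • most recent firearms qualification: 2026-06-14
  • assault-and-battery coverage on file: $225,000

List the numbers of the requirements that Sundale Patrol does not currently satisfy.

1. uniform insignia approval present → met
2. firearms qualification 26 days ago vs limit 30 → met
3. employee dishonesty bond $45,000 ≥ $45,000 → met
4. background re-screening 167 days ago vs limit 180 → met
5. assault-and-battery coverage $225,000 ≥ $225,000 → met
6. condition 'deploys armed guards' holds; client-site audit 117 days ago vs limit 90 → not met
7. incident-reporting audit 253 days ago vs limit 270 → met
8. general liability coverage $1,125,000 ≥ $950,000 → met
Not met: 6

6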